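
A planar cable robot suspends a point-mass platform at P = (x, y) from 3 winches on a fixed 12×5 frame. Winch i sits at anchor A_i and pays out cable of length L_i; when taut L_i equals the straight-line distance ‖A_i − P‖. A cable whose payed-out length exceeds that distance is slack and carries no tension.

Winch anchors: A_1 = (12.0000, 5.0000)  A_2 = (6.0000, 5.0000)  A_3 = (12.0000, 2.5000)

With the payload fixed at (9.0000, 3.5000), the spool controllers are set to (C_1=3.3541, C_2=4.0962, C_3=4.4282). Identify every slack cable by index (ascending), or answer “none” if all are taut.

2, 3

cable 1: L_1 = ‖A_1−P‖ = 3.3541;  C_1 = 3.3541 → taut
cable 2: L_2 = ‖A_2−P‖ = 3.3541;  C_2 = 4.0962 → slack
cable 3: L_3 = ‖A_3−P‖ = 3.1623;  C_3 = 4.4282 → slack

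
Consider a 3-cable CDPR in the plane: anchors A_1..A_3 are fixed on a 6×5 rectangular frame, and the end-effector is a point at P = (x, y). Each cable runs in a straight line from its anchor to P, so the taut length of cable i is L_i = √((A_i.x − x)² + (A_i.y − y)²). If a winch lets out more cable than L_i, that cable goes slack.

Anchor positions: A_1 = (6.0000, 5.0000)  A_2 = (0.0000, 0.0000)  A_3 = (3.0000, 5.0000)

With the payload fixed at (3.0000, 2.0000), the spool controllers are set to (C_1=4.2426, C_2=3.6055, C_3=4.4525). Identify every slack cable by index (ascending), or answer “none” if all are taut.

cable 1: √((3.0000)²+(3.0000)²)=4.2426, C_1=4.2426: taut
cable 2: √((-3.0000)²+(-2.0000)²)=3.6056, C_2=3.6055: taut
cable 3: √((0.0000)²+(3.0000)²)=3.0000, C_3=4.4525: slack

3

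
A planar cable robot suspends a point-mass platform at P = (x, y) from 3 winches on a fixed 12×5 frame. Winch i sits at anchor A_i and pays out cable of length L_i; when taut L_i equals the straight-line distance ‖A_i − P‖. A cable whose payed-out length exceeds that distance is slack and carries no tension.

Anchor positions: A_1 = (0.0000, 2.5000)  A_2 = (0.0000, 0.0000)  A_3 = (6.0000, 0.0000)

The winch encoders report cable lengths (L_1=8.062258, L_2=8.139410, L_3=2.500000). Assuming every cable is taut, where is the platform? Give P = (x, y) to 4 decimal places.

each cable: (A_i−P)·(A_i−P) = L_i²; let c_i = ‖A_i‖²−L_i²
c_1 = 0.0000+6.2500−65.0000 = -58.7500
row 1: 0.0000x + 5.0000y = 7.5000  (c_2=-66.2500)
row 2: -12.0000x + 5.0000y = -88.5000  (c_3=29.7500)
Cramer on rows 1–2 → x = 8.0000, y = 1.5000

(8.0000, 1.5000)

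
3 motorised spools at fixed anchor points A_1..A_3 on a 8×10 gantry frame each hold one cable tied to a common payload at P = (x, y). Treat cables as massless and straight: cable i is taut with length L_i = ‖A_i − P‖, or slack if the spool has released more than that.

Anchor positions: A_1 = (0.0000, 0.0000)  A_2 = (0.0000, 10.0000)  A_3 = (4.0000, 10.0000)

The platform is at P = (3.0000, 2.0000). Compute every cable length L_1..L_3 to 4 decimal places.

cable 1: Δx=-3.0000, Δy=-2.0000; L_1 = √(Δx²+Δy²) = 3.6056
cable 2: Δx=-3.0000, Δy=8.0000; L_2 = √(Δx²+Δy²) = 8.5440
cable 3: Δx=1.0000, Δy=8.0000; L_3 = √(Δx²+Δy²) = 8.0623

(3.6056, 8.5440, 8.0623)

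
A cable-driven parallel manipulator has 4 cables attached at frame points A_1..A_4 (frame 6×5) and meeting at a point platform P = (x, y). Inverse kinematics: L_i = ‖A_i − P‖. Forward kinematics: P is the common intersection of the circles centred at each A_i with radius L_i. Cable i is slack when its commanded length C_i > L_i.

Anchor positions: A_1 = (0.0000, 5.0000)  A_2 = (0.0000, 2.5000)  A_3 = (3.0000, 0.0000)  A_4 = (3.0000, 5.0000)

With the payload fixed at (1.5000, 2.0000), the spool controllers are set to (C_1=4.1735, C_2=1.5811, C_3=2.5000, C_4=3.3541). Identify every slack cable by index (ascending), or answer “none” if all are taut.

cable 1: L_1 = ‖A_1−P‖ = 3.3541;  C_1 = 4.1735 → slack
cable 2: L_2 = ‖A_2−P‖ = 1.5811;  C_2 = 1.5811 → taut
cable 3: L_3 = ‖A_3−P‖ = 2.5000;  C_3 = 2.5000 → taut
cable 4: L_4 = ‖A_4−P‖ = 3.3541;  C_4 = 3.3541 → taut

1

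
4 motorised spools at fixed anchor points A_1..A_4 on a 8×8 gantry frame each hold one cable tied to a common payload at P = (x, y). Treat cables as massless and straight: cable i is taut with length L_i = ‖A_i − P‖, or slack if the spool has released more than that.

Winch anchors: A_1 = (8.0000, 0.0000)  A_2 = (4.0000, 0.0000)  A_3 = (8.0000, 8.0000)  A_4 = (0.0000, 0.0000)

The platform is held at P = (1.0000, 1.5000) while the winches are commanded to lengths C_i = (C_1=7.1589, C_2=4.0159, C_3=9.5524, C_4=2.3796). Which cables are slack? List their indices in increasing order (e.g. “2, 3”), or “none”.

2, 4

cable 1: √((7.0000)²+(-1.5000)²)=7.1589, C_1=7.1589: taut
cable 2: √((3.0000)²+(-1.5000)²)=3.3541, C_2=4.0159: slack
cable 3: √((7.0000)²+(6.5000)²)=9.5525, C_3=9.5524: taut
cable 4: √((-1.0000)²+(-1.5000)²)=1.8028, C_4=2.3796: slack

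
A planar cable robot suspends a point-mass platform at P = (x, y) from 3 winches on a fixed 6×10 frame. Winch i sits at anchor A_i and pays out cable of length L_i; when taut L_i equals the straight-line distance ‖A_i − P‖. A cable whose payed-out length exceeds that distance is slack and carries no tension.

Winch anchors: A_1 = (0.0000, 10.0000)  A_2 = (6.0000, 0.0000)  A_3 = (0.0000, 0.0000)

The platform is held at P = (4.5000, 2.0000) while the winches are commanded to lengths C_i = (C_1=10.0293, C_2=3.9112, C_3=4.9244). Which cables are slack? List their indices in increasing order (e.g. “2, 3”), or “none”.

i=1: geometric 9.1788 vs commanded 10.0293 ⇒ slack
i=2: geometric 2.5000 vs commanded 3.9112 ⇒ slack
i=3: geometric 4.9244 vs commanded 4.9244 ⇒ taut

1, 2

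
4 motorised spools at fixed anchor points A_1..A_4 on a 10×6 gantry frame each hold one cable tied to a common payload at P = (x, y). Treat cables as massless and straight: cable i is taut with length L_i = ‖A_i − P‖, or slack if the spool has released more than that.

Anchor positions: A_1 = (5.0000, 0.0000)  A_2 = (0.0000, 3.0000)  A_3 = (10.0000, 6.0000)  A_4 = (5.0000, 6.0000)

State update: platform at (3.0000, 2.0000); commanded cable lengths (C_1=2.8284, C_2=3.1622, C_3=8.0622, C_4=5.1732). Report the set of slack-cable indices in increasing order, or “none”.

4

i=1: geometric 2.8284 vs commanded 2.8284 ⇒ taut
i=2: geometric 3.1623 vs commanded 3.1622 ⇒ taut
i=3: geometric 8.0623 vs commanded 8.0622 ⇒ taut
i=4: geometric 4.4721 vs commanded 5.1732 ⇒ slack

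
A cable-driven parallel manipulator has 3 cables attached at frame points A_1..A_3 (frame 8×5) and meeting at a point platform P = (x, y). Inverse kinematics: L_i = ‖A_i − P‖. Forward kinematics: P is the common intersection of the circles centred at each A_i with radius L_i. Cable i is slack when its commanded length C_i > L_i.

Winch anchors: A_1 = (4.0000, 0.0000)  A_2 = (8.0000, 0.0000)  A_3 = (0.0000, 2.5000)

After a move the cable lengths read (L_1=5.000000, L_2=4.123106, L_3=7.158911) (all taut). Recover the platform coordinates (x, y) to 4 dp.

(7.0000, 4.0000)

circle eqns → linear via eq_j − eq_1; set q_j = A_j·A_j − L_j²
q_1 = 16.0000+0.0000−25.0000 = -9.0000
-8.0000·x + 0.0000·y = q_1−q_2 = -56.0000
8.0000·x − 5.0000·y = q_1−q_3 = 36.0000
solve first two rows → x=7.0000, y=4.0000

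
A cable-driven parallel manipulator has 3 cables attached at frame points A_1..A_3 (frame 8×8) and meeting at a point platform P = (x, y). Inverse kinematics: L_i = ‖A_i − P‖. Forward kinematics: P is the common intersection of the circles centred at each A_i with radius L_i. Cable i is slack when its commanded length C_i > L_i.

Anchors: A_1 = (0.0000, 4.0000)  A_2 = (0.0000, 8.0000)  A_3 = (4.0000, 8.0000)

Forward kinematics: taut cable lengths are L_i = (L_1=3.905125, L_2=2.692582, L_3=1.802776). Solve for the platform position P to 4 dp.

(2.5000, 7.0000)

circle eqns → linear via eq_j − eq_1; set c_j = A_j·A_j − L_j²
c_1 = 0.0000+16.0000−15.2500 = 0.7500
0.0000·x − 8.0000·y = c_1−c_2 = -56.0000
-8.0000·x − 8.0000·y = c_1−c_3 = -76.0000
solve first two rows → x=2.5000, y=7.0000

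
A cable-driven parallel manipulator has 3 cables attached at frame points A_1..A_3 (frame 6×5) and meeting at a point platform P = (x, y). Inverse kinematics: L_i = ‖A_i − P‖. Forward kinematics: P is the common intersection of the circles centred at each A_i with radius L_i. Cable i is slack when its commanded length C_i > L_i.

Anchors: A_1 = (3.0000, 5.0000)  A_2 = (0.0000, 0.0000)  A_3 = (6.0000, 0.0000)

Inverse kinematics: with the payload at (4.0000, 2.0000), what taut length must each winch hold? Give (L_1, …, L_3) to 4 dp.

cable 1: Δx=-1.0000, Δy=3.0000; L_1 = √(Δx²+Δy²) = 3.1623
cable 2: Δx=-4.0000, Δy=-2.0000; L_2 = √(Δx²+Δy²) = 4.4721
cable 3: Δx=2.0000, Δy=-2.0000; L_3 = √(Δx²+Δy²) = 2.8284

(3.1623, 4.4721, 2.8284)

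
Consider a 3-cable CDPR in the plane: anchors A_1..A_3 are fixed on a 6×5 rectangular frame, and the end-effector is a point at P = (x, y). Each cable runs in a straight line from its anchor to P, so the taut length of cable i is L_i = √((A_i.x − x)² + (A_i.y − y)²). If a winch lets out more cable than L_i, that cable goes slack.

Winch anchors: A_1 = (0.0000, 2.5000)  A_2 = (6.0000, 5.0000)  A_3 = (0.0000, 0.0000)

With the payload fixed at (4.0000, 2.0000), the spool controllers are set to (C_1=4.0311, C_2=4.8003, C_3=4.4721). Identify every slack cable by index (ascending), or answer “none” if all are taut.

2

i=1: geometric 4.0311 vs commanded 4.0311 ⇒ taut
i=2: geometric 3.6056 vs commanded 4.8003 ⇒ slack
i=3: geometric 4.4721 vs commanded 4.4721 ⇒ taut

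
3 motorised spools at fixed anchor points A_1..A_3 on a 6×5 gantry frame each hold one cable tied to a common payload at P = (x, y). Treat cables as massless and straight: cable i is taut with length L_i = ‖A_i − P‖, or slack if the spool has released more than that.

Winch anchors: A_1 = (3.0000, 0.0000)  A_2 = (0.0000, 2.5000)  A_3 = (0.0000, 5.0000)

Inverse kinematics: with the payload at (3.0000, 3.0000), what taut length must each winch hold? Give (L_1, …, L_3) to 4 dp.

L_1 = √((3.0000−3.0000)² + (0.0000−3.0000)²) = 3.0000
L_2 = √((0.0000−3.0000)² + (2.5000−3.0000)²) = 3.0414
L_3 = √((0.0000−3.0000)² + (5.0000−3.0000)²) = 3.6056

(3.0000, 3.0414, 3.6056)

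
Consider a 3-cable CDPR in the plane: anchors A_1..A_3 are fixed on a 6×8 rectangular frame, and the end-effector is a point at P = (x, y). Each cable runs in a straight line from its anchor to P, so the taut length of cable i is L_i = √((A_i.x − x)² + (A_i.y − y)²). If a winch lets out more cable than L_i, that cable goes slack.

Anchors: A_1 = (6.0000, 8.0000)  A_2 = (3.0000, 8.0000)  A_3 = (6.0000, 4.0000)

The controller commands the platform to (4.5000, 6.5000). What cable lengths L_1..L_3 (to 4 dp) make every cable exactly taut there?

L_1 = √((6.0000−4.5000)² + (8.0000−6.5000)²) = 2.1213
L_2 = √((3.0000−4.5000)² + (8.0000−6.5000)²) = 2.1213
L_3 = √((6.0000−4.5000)² + (4.0000−6.5000)²) = 2.9155

(2.1213, 2.1213, 2.9155)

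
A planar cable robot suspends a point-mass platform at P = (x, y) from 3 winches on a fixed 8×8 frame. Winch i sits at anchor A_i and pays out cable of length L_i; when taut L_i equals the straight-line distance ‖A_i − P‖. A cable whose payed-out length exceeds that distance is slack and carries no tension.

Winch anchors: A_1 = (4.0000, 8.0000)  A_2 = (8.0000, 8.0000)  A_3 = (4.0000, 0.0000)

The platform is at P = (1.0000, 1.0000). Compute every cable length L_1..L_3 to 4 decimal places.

(7.6158, 9.8995, 3.1623)

L_1: Δ = A_1−P = (3.0000, 7.0000) → ‖Δ‖ = √58.0000 = 7.6158
L_2: Δ = A_2−P = (7.0000, 7.0000) → ‖Δ‖ = √98.0000 = 9.8995
L_3: Δ = A_3−P = (3.0000, -1.0000) → ‖Δ‖ = √10.0000 = 3.1623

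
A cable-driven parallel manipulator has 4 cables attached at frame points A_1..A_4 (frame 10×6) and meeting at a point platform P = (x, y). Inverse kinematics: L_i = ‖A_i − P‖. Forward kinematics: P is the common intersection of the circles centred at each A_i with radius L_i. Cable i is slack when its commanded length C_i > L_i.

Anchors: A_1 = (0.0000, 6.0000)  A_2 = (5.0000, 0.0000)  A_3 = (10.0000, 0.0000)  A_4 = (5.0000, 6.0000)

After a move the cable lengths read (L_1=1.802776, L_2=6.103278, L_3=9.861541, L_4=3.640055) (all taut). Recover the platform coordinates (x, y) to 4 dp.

(1.5000, 5.0000)

each cable: (A_i−P)·(A_i−P) = L_i²; let q_i = ‖A_i‖²−L_i²
q_1 = 0.0000+36.0000−3.2500 = 32.7500
row 1: -10.0000x + 12.0000y = 45.0000  (q_2=-12.2500)
row 2: -20.0000x + 12.0000y = 30.0000  (q_3=2.7500)
row 3: -10.0000x + 0.0000y = -15.0000  (q_4=47.7500)
Cramer on rows 1–2 → x = 1.5000, y = 5.0000
check cable 4: ‖A_4−P‖² = 13.2500 ≈ L_4² = 13.2500 ✓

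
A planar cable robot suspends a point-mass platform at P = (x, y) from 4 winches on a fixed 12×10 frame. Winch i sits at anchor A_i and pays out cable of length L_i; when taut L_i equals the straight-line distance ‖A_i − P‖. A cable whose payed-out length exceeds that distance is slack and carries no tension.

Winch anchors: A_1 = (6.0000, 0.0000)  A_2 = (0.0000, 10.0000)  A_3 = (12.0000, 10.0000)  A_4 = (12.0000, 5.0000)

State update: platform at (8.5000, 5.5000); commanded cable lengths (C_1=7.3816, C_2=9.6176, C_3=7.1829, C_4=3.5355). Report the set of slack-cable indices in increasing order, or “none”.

cable 1: √((-2.5000)²+(-5.5000)²)=6.0415, C_1=7.3816: slack
cable 2: √((-8.5000)²+(4.5000)²)=9.6177, C_2=9.6176: taut
cable 3: √((3.5000)²+(4.5000)²)=5.7009, C_3=7.1829: slack
cable 4: √((3.5000)²+(-0.5000)²)=3.5355, C_4=3.5355: taut

1, 3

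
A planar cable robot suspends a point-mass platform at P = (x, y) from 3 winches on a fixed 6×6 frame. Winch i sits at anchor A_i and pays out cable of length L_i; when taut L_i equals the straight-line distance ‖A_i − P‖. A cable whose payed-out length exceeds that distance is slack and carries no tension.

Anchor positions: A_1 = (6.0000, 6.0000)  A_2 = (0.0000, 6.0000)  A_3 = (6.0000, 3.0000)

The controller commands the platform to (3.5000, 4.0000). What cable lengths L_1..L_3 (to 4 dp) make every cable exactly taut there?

(3.2016, 4.0311, 2.6926)

L_1 = √((6.0000−3.5000)² + (6.0000−4.0000)²) = 3.2016
L_2 = √((0.0000−3.5000)² + (6.0000−4.0000)²) = 4.0311
L_3 = √((6.0000−3.5000)² + (3.0000−4.0000)²) = 2.6926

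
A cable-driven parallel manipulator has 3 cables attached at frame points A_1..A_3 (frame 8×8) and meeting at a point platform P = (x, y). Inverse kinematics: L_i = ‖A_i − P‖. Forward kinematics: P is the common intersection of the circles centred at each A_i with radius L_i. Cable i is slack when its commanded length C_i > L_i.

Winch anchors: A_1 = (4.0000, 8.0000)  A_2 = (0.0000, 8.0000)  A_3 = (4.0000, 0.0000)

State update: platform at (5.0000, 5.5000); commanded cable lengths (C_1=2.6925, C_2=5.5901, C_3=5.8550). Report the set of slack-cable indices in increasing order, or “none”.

3

i=1: geometric 2.6926 vs commanded 2.6925 ⇒ taut
i=2: geometric 5.5902 vs commanded 5.5901 ⇒ taut
i=3: geometric 5.5902 vs commanded 5.8550 ⇒ slack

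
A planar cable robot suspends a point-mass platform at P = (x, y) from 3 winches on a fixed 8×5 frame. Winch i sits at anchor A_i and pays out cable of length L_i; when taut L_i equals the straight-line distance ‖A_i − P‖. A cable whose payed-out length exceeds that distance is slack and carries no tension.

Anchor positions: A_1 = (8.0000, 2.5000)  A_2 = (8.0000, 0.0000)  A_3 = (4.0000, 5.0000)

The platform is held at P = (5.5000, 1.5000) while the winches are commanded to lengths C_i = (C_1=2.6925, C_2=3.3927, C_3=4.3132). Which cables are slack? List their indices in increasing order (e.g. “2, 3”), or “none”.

i=1: geometric 2.6926 vs commanded 2.6925 ⇒ taut
i=2: geometric 2.9155 vs commanded 3.3927 ⇒ slack
i=3: geometric 3.8079 vs commanded 4.3132 ⇒ slack

2, 3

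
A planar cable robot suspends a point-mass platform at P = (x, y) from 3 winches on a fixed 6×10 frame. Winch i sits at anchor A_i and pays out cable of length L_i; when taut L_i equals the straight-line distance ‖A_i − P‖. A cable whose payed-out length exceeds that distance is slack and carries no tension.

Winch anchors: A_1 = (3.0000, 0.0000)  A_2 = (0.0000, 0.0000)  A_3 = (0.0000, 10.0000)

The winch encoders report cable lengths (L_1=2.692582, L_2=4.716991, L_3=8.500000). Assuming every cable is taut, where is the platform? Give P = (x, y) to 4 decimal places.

(4.0000, 2.5000)

each cable: (A_i−P)·(A_i−P) = L_i²; let q_i = ‖A_i‖²−L_i²
q_1 = 9.0000+0.0000−7.2500 = 1.7500
row 1: 6.0000x + 0.0000y = 24.0000  (q_2=-22.2500)
row 2: 6.0000x − 20.0000y = -26.0000  (q_3=27.7500)
Cramer on rows 1–2 → x = 4.0000, y = 2.5000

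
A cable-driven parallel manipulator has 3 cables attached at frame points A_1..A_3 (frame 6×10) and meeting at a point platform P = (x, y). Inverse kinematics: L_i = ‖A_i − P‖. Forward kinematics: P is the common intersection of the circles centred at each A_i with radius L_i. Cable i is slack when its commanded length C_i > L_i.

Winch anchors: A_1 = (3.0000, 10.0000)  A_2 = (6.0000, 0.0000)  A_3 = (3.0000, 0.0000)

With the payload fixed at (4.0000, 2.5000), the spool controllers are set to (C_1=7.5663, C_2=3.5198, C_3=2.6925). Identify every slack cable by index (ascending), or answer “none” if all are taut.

2

cable 1: √((-1.0000)²+(7.5000)²)=7.5664, C_1=7.5663: taut
cable 2: √((2.0000)²+(-2.5000)²)=3.2016, C_2=3.5198: slack
cable 3: √((-1.0000)²+(-2.5000)²)=2.6926, C_3=2.6925: taut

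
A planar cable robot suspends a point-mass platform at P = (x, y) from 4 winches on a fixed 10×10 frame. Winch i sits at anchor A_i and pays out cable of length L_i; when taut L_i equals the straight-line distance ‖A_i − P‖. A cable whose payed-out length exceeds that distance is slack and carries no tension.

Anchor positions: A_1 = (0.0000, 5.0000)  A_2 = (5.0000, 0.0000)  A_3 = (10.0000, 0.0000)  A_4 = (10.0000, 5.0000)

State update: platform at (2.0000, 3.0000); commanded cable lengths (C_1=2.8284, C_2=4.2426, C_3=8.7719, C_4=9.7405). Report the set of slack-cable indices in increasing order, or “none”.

3, 4

cable 1: √((-2.0000)²+(2.0000)²)=2.8284, C_1=2.8284: taut
cable 2: √((3.0000)²+(-3.0000)²)=4.2426, C_2=4.2426: taut
cable 3: √((8.0000)²+(-3.0000)²)=8.5440, C_3=8.7719: slack
cable 4: √((8.0000)²+(2.0000)²)=8.2462, C_4=9.7405: slack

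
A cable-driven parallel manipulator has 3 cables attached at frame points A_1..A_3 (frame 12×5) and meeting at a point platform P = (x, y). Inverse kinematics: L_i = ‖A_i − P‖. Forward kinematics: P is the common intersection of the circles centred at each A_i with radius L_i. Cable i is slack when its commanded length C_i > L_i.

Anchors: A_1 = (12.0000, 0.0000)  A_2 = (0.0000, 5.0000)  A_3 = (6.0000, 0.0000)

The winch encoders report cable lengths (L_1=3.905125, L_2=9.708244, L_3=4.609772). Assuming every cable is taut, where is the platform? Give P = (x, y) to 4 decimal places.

(9.5000, 3.0000)

each cable: (A_i−P)·(A_i−P) = L_i²; let c_i = ‖A_i‖²−L_i²
c_1 = 144.0000+0.0000−15.2500 = 128.7500
row 1: 24.0000x − 10.0000y = 198.0000  (c_2=-69.2500)
row 2: 12.0000x + 0.0000y = 114.0000  (c_3=14.7500)
Cramer on rows 1–2 → x = 9.5000, y = 3.0000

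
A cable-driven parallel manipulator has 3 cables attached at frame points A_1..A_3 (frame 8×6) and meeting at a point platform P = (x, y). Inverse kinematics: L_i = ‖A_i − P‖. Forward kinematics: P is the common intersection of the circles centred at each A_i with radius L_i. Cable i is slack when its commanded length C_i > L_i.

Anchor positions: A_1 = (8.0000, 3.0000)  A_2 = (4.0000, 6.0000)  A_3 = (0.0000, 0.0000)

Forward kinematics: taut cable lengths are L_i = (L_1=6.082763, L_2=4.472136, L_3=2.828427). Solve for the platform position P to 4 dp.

expand ‖A_i−P‖²=L_i² and subtract eq 1 (k_i ≔ ‖A_i‖²−L_i²)
k_1 = 64.0000+9.0000−37.0000 = 36.0000
eq1−eq2 → [8.0000  -6.0000]·P = 4.0000
eq1−eq3 → [16.0000  6.0000]·P = 44.0000
2×2 solve → P = (2.0000, 2.0000)

(2.0000, 2.0000)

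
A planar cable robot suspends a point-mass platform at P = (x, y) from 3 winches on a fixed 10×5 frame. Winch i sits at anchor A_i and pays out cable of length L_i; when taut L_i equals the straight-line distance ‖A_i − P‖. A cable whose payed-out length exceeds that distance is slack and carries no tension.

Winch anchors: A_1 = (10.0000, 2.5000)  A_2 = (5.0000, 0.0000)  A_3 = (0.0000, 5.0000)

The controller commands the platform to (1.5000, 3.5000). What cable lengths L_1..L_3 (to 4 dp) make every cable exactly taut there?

L_1 = √((10.0000−1.5000)² + (2.5000−3.5000)²) = 8.5586
L_2 = √((5.0000−1.5000)² + (0.0000−3.5000)²) = 4.9497
L_3 = √((0.0000−1.5000)² + (5.0000−3.5000)²) = 2.1213

(8.5586, 4.9497, 2.1213)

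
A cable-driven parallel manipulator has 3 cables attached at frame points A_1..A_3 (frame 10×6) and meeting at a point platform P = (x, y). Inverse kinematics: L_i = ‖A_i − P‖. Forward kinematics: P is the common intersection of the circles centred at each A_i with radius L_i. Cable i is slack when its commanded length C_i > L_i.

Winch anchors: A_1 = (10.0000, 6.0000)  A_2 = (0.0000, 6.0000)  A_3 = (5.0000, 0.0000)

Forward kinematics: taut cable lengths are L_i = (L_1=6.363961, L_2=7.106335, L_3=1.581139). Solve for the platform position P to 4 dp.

expand ‖A_i−P‖²=L_i² and subtract eq 1 (k_i ≔ ‖A_i‖²−L_i²)
k_1 = 100.0000+36.0000−40.5000 = 95.5000
eq1−eq2 → [20.0000  0.0000]·P = 110.0000
eq1−eq3 → [10.0000  12.0000]·P = 73.0000
2×2 solve → P = (5.5000, 1.5000)

(5.5000, 1.5000)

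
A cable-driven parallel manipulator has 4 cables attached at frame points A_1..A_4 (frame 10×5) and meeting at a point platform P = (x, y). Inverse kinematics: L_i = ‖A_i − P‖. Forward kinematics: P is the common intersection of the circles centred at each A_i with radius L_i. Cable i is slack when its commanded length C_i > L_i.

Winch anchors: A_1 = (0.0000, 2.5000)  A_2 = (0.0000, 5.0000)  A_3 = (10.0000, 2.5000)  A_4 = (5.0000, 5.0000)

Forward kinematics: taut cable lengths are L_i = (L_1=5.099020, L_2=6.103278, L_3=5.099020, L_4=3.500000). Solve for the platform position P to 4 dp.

each cable: (A_i−P)·(A_i−P) = L_i²; let k_i = ‖A_i‖²−L_i²
k_1 = 0.0000+6.2500−26.0000 = -19.7500
row 1: 0.0000x − 5.0000y = -7.5000  (k_2=-12.2500)
row 2: -20.0000x + 0.0000y = -100.0000  (k_3=80.2500)
row 3: -10.0000x − 5.0000y = -57.5000  (k_4=37.7500)
Cramer on rows 1–2 → x = 5.0000, y = 1.5000
check cable 4: ‖A_4−P‖² = 12.2500 ≈ L_4² = 12.2500 ✓

(5.0000, 1.5000)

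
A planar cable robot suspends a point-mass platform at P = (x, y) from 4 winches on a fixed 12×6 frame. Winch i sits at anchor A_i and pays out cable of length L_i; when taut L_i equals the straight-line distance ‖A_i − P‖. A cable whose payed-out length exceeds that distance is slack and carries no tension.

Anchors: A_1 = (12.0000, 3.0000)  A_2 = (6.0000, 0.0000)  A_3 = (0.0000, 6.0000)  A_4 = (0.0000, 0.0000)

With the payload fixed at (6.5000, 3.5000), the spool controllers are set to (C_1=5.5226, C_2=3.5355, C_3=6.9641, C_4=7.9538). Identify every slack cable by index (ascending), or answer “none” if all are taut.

4

cable 1: √((5.5000)²+(-0.5000)²)=5.5227, C_1=5.5226: taut
cable 2: √((-0.5000)²+(-3.5000)²)=3.5355, C_2=3.5355: taut
cable 3: √((-6.5000)²+(2.5000)²)=6.9642, C_3=6.9641: taut
cable 4: √((-6.5000)²+(-3.5000)²)=7.3824, C_4=7.9538: slack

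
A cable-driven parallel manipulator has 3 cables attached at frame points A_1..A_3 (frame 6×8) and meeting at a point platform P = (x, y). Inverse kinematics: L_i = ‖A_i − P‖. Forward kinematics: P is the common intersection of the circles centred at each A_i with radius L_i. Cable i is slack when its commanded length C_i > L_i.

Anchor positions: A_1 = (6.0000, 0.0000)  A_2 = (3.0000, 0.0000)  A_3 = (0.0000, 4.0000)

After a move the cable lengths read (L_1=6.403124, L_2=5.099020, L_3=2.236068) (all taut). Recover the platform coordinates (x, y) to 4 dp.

(2.0000, 5.0000)

circle eqns → linear via eq_j − eq_1; set k_j = A_j·A_j − L_j²
k_1 = 36.0000+0.0000−41.0000 = -5.0000
6.0000·x + 0.0000·y = k_1−k_2 = 12.0000
12.0000·x − 8.0000·y = k_1−k_3 = -16.0000
solve first two rows → x=2.0000, y=5.0000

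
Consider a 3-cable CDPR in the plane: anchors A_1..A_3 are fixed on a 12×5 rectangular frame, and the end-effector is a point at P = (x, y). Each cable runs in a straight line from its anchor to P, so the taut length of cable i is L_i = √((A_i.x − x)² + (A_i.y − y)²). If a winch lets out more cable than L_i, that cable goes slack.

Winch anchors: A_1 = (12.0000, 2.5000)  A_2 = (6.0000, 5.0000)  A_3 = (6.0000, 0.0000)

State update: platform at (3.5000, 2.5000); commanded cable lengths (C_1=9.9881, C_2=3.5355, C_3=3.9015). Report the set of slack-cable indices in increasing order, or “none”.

cable 1: √((8.5000)²+(0.0000)²)=8.5000, C_1=9.9881: slack
cable 2: √((2.5000)²+(2.5000)²)=3.5355, C_2=3.5355: taut
cable 3: √((2.5000)²+(-2.5000)²)=3.5355, C_3=3.9015: slack

1, 3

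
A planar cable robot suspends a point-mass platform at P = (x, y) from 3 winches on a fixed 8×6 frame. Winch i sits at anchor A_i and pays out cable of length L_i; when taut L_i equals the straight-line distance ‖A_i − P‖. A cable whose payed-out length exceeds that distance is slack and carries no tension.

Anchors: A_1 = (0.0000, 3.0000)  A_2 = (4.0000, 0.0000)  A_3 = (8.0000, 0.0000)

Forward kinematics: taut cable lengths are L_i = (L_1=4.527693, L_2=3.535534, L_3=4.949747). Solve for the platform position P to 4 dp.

(4.5000, 3.5000)

circle eqns → linear via eq_j − eq_1; set q_j = A_j·A_j − L_j²
q_1 = 0.0000+9.0000−20.5000 = -11.5000
-8.0000·x + 6.0000·y = q_1−q_2 = -15.0000
-16.0000·x + 6.0000·y = q_1−q_3 = -51.0000
solve first two rows → x=4.5000, y=3.5000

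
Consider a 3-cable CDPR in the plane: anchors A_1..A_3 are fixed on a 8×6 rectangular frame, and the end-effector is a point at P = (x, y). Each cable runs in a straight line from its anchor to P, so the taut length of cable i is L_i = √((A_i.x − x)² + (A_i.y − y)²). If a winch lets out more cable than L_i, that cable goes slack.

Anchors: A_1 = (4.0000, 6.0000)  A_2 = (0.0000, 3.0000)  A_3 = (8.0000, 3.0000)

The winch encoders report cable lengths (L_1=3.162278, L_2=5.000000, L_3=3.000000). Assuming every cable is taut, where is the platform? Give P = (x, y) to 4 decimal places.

circle eqns → linear via eq_j − eq_1; set c_j = A_j·A_j − L_j²
c_1 = 16.0000+36.0000−10.0000 = 42.0000
8.0000·x + 6.0000·y = c_1−c_2 = 58.0000
-8.0000·x + 6.0000·y = c_1−c_3 = -22.0000
solve first two rows → x=5.0000, y=3.0000

(5.0000, 3.0000)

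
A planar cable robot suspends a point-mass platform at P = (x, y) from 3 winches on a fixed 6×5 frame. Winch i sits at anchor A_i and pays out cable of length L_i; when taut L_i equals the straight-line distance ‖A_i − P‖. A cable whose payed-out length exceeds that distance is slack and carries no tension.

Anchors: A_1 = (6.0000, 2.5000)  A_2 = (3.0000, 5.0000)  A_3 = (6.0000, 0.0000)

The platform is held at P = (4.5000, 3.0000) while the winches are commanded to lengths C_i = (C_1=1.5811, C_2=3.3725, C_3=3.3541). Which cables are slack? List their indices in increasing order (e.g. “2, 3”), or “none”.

cable 1: √((1.5000)²+(-0.5000)²)=1.5811, C_1=1.5811: taut
cable 2: √((-1.5000)²+(2.0000)²)=2.5000, C_2=3.3725: slack
cable 3: √((1.5000)²+(-3.0000)²)=3.3541, C_3=3.3541: taut

2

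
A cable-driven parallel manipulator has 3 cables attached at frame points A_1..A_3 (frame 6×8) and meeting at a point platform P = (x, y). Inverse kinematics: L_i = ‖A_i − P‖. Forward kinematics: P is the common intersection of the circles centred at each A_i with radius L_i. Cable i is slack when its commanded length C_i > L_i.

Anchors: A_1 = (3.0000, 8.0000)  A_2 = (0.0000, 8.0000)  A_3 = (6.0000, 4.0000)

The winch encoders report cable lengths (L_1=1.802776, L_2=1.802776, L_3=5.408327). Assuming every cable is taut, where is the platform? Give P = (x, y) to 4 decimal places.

expand ‖A_i−P‖²=L_i² and subtract eq 1 (q_i ≔ ‖A_i‖²−L_i²)
q_1 = 9.0000+64.0000−3.2500 = 69.7500
eq1−eq2 → [6.0000  0.0000]·P = 9.0000
eq1−eq3 → [-6.0000  8.0000]·P = 47.0000
2×2 solve → P = (1.5000, 7.0000)

(1.5000, 7.0000)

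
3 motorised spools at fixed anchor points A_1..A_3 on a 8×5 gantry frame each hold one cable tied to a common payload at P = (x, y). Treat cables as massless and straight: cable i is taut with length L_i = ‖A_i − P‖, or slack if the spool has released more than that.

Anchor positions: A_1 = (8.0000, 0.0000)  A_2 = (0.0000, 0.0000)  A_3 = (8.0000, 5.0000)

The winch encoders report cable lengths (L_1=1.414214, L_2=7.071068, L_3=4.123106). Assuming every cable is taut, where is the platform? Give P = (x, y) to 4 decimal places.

(7.0000, 1.0000)

each cable: (A_i−P)·(A_i−P) = L_i²; let k_i = ‖A_i‖²−L_i²
k_1 = 64.0000+0.0000−2.0000 = 62.0000
row 1: 16.0000x + 0.0000y = 112.0000  (k_2=-50.0000)
row 2: 0.0000x − 10.0000y = -10.0000  (k_3=72.0000)
Cramer on rows 1–2 → x = 7.0000, y = 1.0000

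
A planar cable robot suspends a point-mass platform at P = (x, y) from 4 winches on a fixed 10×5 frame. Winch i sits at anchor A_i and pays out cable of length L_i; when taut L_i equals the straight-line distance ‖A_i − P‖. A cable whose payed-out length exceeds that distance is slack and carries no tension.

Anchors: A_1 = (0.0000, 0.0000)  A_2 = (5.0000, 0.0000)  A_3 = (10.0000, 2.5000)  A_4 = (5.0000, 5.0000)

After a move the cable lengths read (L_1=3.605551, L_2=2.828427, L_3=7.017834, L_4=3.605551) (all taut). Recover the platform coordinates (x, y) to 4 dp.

(3.0000, 2.0000)

circle eqns → linear via eq_j − eq_1; set q_j = A_j·A_j − L_j²
q_1 = 0.0000+0.0000−13.0000 = -13.0000
-10.0000·x + 0.0000·y = q_1−q_2 = -30.0000
-20.0000·x − 5.0000·y = q_1−q_3 = -70.0000
-10.0000·x − 10.0000·y = q_1−q_4 = -50.0000
solve first two rows → x=3.0000, y=2.0000
check cable 4: ‖A_4−P‖² = 13.0000 ≈ L_4² = 13.0000 ✓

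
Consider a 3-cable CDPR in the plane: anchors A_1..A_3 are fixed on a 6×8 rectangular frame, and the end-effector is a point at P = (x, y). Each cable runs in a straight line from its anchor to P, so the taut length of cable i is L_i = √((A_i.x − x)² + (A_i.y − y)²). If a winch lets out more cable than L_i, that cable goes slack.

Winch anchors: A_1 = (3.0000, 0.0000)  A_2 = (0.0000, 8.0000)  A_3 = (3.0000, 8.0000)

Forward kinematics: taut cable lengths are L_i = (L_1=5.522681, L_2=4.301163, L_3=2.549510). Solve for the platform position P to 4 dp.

expand ‖A_i−P‖²=L_i² and subtract eq 1 (c_i ≔ ‖A_i‖²−L_i²)
c_1 = 9.0000+0.0000−30.5000 = -21.5000
eq1−eq2 → [6.0000  -16.0000]·P = -67.0000
eq1−eq3 → [0.0000  -16.0000]·P = -88.0000
2×2 solve → P = (3.5000, 5.5000)

(3.5000, 5.5000)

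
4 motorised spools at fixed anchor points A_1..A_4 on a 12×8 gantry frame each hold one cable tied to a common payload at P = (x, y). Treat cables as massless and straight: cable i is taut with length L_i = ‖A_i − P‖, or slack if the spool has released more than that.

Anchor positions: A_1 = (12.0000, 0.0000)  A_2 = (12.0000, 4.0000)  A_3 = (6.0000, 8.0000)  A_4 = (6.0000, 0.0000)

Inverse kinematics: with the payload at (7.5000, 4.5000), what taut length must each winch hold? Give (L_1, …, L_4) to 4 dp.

L_1: Δ = A_1−P = (4.5000, -4.5000) → ‖Δ‖ = √40.5000 = 6.3640
L_2: Δ = A_2−P = (4.5000, -0.5000) → ‖Δ‖ = √20.5000 = 4.5277
L_3: Δ = A_3−P = (-1.5000, 3.5000) → ‖Δ‖ = √14.5000 = 3.8079
L_4: Δ = A_4−P = (-1.5000, -4.5000) → ‖Δ‖ = √22.5000 = 4.7434

(6.3640, 4.5277, 3.8079, 4.7434)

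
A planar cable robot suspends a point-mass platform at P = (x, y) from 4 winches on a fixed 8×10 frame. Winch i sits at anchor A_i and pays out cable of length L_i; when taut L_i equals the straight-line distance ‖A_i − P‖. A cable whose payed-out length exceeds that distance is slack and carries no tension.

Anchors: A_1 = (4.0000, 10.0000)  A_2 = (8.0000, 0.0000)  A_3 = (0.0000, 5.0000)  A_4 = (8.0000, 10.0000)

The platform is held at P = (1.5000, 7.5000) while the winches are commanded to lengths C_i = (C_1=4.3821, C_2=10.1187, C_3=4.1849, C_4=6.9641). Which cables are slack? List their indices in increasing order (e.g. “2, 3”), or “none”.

i=1: geometric 3.5355 vs commanded 4.3821 ⇒ slack
i=2: geometric 9.9247 vs commanded 10.1187 ⇒ slack
i=3: geometric 2.9155 vs commanded 4.1849 ⇒ slack
i=4: geometric 6.9642 vs commanded 6.9641 ⇒ taut

1, 2, 3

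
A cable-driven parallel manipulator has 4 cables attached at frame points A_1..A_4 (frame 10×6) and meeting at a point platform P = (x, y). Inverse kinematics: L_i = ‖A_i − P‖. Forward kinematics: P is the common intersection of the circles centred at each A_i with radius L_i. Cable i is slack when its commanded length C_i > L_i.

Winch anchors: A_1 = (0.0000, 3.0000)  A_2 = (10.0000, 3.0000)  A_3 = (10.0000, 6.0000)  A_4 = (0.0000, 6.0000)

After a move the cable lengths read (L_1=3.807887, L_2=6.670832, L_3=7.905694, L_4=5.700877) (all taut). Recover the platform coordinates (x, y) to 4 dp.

(3.5000, 1.5000)

circle eqns → linear via eq_j − eq_1; set c_j = A_j·A_j − L_j²
c_1 = 0.0000+9.0000−14.5000 = -5.5000
-20.0000·x + 0.0000·y = c_1−c_2 = -70.0000
-20.0000·x − 6.0000·y = c_1−c_3 = -79.0000
0.0000·x − 6.0000·y = c_1−c_4 = -9.0000
solve first two rows → x=3.5000, y=1.5000
check cable 4: ‖A_4−P‖² = 32.5000 ≈ L_4² = 32.5000 ✓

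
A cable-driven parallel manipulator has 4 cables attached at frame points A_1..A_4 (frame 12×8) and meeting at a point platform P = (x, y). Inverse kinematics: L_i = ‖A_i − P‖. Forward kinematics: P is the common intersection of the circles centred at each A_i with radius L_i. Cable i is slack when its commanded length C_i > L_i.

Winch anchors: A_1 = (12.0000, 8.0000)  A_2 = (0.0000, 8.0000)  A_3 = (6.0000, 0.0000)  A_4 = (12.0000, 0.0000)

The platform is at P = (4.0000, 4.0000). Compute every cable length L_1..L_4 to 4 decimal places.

L_1 = √((12.0000−4.0000)² + (8.0000−4.0000)²) = 8.9443
L_2 = √((0.0000−4.0000)² + (8.0000−4.0000)²) = 5.6569
L_3 = √((6.0000−4.0000)² + (0.0000−4.0000)²) = 4.4721
L_4 = √((12.0000−4.0000)² + (0.0000−4.0000)²) = 8.9443

(8.9443, 5.6569, 4.4721, 8.9443)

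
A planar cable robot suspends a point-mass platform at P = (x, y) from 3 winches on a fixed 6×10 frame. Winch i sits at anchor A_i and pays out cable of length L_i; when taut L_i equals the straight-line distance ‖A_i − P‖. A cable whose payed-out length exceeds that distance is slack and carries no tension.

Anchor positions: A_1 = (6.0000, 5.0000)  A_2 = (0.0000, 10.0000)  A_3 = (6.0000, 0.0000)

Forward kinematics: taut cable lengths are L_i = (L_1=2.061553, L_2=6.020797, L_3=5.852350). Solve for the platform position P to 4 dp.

expand ‖A_i−P‖²=L_i² and subtract eq 1 (k_i ≔ ‖A_i‖²−L_i²)
k_1 = 36.0000+25.0000−4.2500 = 56.7500
eq1−eq2 → [12.0000  -10.0000]·P = -7.0000
eq1−eq3 → [0.0000  10.0000]·P = 55.0000
2×2 solve → P = (4.0000, 5.5000)

(4.0000, 5.5000)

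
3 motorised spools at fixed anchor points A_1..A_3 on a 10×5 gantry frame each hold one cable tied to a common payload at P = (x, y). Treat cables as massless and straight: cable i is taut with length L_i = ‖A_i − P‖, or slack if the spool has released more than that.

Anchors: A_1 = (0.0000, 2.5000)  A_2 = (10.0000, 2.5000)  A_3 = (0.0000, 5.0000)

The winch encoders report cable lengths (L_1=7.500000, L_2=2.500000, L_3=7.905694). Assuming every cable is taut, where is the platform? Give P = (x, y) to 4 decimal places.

circle eqns → linear via eq_j − eq_1; set q_j = A_j·A_j − L_j²
q_1 = 0.0000+6.2500−56.2500 = -50.0000
-20.0000·x + 0.0000·y = q_1−q_2 = -150.0000
0.0000·x − 5.0000·y = q_1−q_3 = -12.5000
solve first two rows → x=7.5000, y=2.5000

(7.5000, 2.5000)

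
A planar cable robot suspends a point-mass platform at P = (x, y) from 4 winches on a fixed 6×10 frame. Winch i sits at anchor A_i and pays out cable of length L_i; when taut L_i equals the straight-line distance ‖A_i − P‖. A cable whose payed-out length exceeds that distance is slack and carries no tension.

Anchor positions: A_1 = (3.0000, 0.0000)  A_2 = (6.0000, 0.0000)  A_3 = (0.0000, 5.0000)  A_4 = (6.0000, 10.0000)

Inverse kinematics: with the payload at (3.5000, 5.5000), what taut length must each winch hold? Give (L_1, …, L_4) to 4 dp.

cable 1: Δx=-0.5000, Δy=-5.5000; L_1 = √(Δx²+Δy²) = 5.5227
cable 2: Δx=2.5000, Δy=-5.5000; L_2 = √(Δx²+Δy²) = 6.0415
cable 3: Δx=-3.5000, Δy=-0.5000; L_3 = √(Δx²+Δy²) = 3.5355
cable 4: Δx=2.5000, Δy=4.5000; L_4 = √(Δx²+Δy²) = 5.1478

(5.5227, 6.0415, 3.5355, 5.1478)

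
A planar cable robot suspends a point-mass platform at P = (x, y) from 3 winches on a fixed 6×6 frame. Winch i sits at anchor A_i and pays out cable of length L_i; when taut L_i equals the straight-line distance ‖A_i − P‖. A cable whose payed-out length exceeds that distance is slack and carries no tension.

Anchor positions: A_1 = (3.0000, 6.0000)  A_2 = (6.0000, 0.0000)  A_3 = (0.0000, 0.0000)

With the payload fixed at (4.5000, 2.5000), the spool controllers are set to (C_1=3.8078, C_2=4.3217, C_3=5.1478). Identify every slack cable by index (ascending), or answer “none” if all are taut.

2

cable 1: √((-1.5000)²+(3.5000)²)=3.8079, C_1=3.8078: taut
cable 2: √((1.5000)²+(-2.5000)²)=2.9155, C_2=4.3217: slack
cable 3: √((-4.5000)²+(-2.5000)²)=5.1478, C_3=5.1478: taut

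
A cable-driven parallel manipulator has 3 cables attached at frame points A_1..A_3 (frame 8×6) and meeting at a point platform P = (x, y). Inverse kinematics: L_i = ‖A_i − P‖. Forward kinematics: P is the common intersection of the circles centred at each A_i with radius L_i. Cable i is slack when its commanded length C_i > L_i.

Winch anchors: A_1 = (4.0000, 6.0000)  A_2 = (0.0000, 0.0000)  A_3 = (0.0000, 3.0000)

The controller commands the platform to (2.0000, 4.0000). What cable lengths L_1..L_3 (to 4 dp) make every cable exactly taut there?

cable 1: Δx=2.0000, Δy=2.0000; L_1 = √(Δx²+Δy²) = 2.8284
cable 2: Δx=-2.0000, Δy=-4.0000; L_2 = √(Δx²+Δy²) = 4.4721
cable 3: Δx=-2.0000, Δy=-1.0000; L_3 = √(Δx²+Δy²) = 2.2361

(2.8284, 4.4721, 2.2361)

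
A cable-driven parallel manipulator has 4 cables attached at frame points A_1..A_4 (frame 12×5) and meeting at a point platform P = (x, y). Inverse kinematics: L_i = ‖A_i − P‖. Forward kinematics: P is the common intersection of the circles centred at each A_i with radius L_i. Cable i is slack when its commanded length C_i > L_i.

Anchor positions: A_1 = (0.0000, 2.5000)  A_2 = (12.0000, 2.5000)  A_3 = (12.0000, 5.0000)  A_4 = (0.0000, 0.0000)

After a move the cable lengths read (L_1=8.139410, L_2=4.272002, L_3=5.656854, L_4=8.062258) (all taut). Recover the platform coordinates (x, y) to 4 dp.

each cable: (A_i−P)·(A_i−P) = L_i²; let k_i = ‖A_i‖²−L_i²
k_1 = 0.0000+6.2500−66.2500 = -60.0000
row 1: -24.0000x + 0.0000y = -192.0000  (k_2=132.0000)
row 2: -24.0000x − 5.0000y = -197.0000  (k_3=137.0000)
row 3: 0.0000x + 5.0000y = 5.0000  (k_4=-65.0000)
Cramer on rows 1–2 → x = 8.0000, y = 1.0000
check cable 4: ‖A_4−P‖² = 65.0000 ≈ L_4² = 65.0000 ✓

(8.0000, 1.0000)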